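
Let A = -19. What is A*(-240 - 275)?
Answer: 9785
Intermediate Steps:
A*(-240 - 275) = -19*(-240 - 275) = -19*(-515) = 9785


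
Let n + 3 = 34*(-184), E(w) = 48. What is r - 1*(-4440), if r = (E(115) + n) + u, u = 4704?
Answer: 2933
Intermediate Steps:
n = -6259 (n = -3 + 34*(-184) = -3 - 6256 = -6259)
r = -1507 (r = (48 - 6259) + 4704 = -6211 + 4704 = -1507)
r - 1*(-4440) = -1507 - 1*(-4440) = -1507 + 4440 = 2933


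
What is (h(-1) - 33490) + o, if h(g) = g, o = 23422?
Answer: -10069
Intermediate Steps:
(h(-1) - 33490) + o = (-1 - 33490) + 23422 = -33491 + 23422 = -10069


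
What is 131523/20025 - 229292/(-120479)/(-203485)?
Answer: 11313578188577/1722548343975 ≈ 6.5679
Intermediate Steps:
131523/20025 - 229292/(-120479)/(-203485) = 131523*(1/20025) - 229292*(-1/120479)*(-1/203485) = 43841/6675 + (12068/6341)*(-1/203485) = 43841/6675 - 12068/1290298385 = 11313578188577/1722548343975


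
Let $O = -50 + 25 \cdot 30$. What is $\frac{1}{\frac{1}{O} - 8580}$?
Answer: $- \frac{700}{6005999} \approx -0.00011655$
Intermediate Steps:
$O = 700$ ($O = -50 + 750 = 700$)
$\frac{1}{\frac{1}{O} - 8580} = \frac{1}{\frac{1}{700} - 8580} = \frac{1}{- \frac{6005999}{700}} = - \frac{700}{6005999}$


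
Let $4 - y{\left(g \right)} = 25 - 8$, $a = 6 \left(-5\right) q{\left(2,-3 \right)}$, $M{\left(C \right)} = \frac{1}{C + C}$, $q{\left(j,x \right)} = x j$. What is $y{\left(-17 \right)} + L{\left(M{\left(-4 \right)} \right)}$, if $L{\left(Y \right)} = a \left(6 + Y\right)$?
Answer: $\frac{2089}{2} \approx 1044.5$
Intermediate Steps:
$q{\left(j,x \right)} = j x$
$M{\left(C \right)} = \frac{1}{2 C}$
$a = 180$ ($a = 6 \left(-5\right) 2 \left(-3\right) = \left(-30\right) \left(-6\right) = 180$)
$y{\left(g \right)} = -13$ ($y{\left(g \right)} = 4 - \left(25 - 8\right) = 4 - 17 = -13$)
$L{\left(Y \right)} = 1080 + 180 Y$ ($L{\left(Y \right)} = 180 \left(6 + Y\right) = 1080 + 180 Y$)
$y{\left(-17 \right)} + L{\left(M{\left(-4 \right)} \right)} = -13 + \left(1080 + 180 \frac{1}{2 \left(-4\right)}\right) = -13 + \left(1080 + 180 \cdot \frac{1}{2} \left(- \frac{1}{4}\right)\right) = -13 + \left(1080 + 180 \left(- \frac{1}{8}\right)\right) = -13 + \left(1080 - \frac{45}{2}\right) = -13 + \frac{2115}{2} = \frac{2089}{2}$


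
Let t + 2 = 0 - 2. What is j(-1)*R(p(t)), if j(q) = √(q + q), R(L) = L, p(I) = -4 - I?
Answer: 0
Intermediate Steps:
t = -4 (t = -2 + (0 - 2) = -2 - 2 = -4)
j(q) = √2*√q (j(q) = √(2*q) = √2*√q)
j(-1)*R(p(t)) = (√2*√(-1))*(-4 - 1*(-4)) = (√2*I)*(-4 + 4) = (I*√2)*0 = 0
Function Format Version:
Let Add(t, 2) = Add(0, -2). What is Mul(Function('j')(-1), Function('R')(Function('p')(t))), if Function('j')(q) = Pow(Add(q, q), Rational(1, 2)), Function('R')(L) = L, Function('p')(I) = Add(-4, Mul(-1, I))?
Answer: 0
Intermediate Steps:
t = -4 (t = Add(-2, Add(0, -2)) = Add(-2, -2) = -4)
Function('j')(q) = Mul(Pow(2, Rational(1, 2)), Pow(q, Rational(1, 2))) (Function('j')(q) = Pow(Mul(2, q), Rational(1, 2)) = Mul(Pow(2, Rational(1, 2)), Pow(q, Rational(1, 2))))
Mul(Function('j')(-1), Function('R')(Function('p')(t))) = Mul(Mul(Pow(2, Rational(1, 2)), Pow(-1, Rational(1, 2))), Add(-4, Mul(-1, -4))) = Mul(Mul(Pow(2, Rational(1, 2)), I), Add(-4, 4)) = Mul(Mul(I, Pow(2, Rational(1, 2))), 0) = 0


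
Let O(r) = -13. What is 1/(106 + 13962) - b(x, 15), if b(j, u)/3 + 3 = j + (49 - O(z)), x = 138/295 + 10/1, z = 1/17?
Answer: -864886277/4150060 ≈ -208.40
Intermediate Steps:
z = 1/17 ≈ 0.058824
x = 3088/295 (x = 138*(1/295) + 10*1 = 138/295 + 10 = 3088/295 ≈ 10.468)
b(j, u) = 177 + 3*j (b(j, u) = -9 + 3*(j + (49 - 1*(-13))) = -9 + 3*(j + (49 + 13)) = -9 + 3*(j + 62) = -9 + 3*(62 + j) = -9 + (186 + 3*j) = 177 + 3*j)
1/(106 + 13962) - b(x, 15) = 1/(106 + 13962) - (177 + 3*(3088/295)) = 1/14068 - (177 + 9264/295) = 1/14068 - 1*61479/295 = 1/14068 - 61479/295 = -864886277/4150060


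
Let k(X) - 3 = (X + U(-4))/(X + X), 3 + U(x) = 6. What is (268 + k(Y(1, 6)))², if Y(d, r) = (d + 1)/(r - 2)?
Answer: 301401/4 ≈ 75350.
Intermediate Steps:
U(x) = 3 (U(x) = -3 + 6 = 3)
Y(d, r) = (1 + d)/(-2 + r)
k(X) = 3 + (3 + X)/(2*X) (k(X) = 3 + (X + 3)/(X + X) = 3 + (3 + X)/((2*X)) = 3 + (3 + X)*(1/(2*X)) = 3 + (3 + X)/(2*X))
(268 + k(Y(1, 6)))² = (268 + (3 + 7*((1 + 1)/(-2 + 6)))/(2*(((1 + 1)/(-2 + 6)))))² = (268 + (3 + 7*(2/4))/(2*((2/4))))² = (268 + (3 + 7*((¼)*2))/(2*(((¼)*2))))² = (268 + (3 + 7*(½))/(2*(½)))² = (268 + (½)*2*(3 + 7/2))² = (268 + (½)*2*(13/2))² = (268 + 13/2)² = (549/2)² = 301401/4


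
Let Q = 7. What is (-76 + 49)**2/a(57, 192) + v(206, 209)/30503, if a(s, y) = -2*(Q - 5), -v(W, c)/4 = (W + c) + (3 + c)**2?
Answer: -22962431/122012 ≈ -188.20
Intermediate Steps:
v(W, c) = -4*W - 4*c - 4*(3 + c)**2 (v(W, c) = -4*((W + c) + (3 + c)**2) = -4*(W + c + (3 + c)**2) = -4*W - 4*c - 4*(3 + c)**2)
a(s, y) = -4 (a(s, y) = -2*(7 - 5) = -2*2 = -4)
(-76 + 49)**2/a(57, 192) + v(206, 209)/30503 = (-76 + 49)**2/(-4) + (-4*206 - 4*209 - 4*(3 + 209)**2)/30503 = (-27)**2*(-1/4) + (-824 - 836 - 4*212**2)*(1/30503) = 729*(-1/4) + (-824 - 836 - 4*44944)*(1/30503) = -729/4 + (-824 - 836 - 179776)*(1/30503) = -729/4 - 181436*1/30503 = -729/4 - 181436/30503 = -22962431/122012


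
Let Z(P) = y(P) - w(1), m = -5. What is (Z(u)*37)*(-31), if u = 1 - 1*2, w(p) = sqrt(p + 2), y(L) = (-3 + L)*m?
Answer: -22940 + 1147*sqrt(3) ≈ -20953.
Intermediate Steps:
y(L) = 15 - 5*L (y(L) = (-3 + L)*(-5) = 15 - 5*L)
w(p) = sqrt(2 + p)
u = -1 (u = 1 - 2 = -1)
Z(P) = 15 - sqrt(3) - 5*P (Z(P) = (15 - 5*P) - sqrt(2 + 1) = (15 - 5*P) - sqrt(3) = 15 - sqrt(3) - 5*P)
(Z(u)*37)*(-31) = ((15 - sqrt(3) - 5*(-1))*37)*(-31) = ((15 - sqrt(3) + 5)*37)*(-31) = ((20 - sqrt(3))*37)*(-31) = (740 - 37*sqrt(3))*(-31) = -22940 + 1147*sqrt(3)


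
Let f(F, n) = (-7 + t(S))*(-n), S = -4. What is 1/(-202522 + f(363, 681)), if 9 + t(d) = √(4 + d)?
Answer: -1/191626 ≈ -5.2185e-6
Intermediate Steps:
t(d) = -9 + √(4 + d)
f(F, n) = 16*n (f(F, n) = (-7 + (-9 + √(4 - 4)))*(-n) = (-7 + (-9 + √0))*(-n) = (-7 + (-9 + 0))*(-n) = (-7 - 9)*(-n) = -(-16)*n = 16*n)
1/(-202522 + f(363, 681)) = 1/(-202522 + 16*681) = 1/(-202522 + 10896) = 1/(-191626) = -1/191626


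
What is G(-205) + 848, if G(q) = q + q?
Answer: 438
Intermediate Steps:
G(q) = 2*q
G(-205) + 848 = 2*(-205) + 848 = -410 + 848 = 438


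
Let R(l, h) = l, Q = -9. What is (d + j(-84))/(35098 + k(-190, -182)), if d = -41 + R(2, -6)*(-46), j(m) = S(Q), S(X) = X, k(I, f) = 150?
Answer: -71/17624 ≈ -0.0040286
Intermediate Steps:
j(m) = -9
d = -133 (d = -41 + 2*(-46) = -41 - 92 = -133)
(d + j(-84))/(35098 + k(-190, -182)) = (-133 - 9)/(35098 + 150) = -142/35248 = -142*1/35248 = -71/17624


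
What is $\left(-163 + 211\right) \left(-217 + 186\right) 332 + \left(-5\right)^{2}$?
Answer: $-493991$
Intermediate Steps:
$\left(-163 + 211\right) \left(-217 + 186\right) 332 + \left(-5\right)^{2} = 48 \left(-31\right) 332 + 25 = \left(-1488\right) 332 + 25 = -494016 + 25 = -493991$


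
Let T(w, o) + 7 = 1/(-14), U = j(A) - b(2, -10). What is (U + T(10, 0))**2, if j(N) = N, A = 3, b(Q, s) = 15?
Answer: 71289/196 ≈ 363.72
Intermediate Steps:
U = -12 (U = 3 - 1*15 = 3 - 15 = -12)
T(w, o) = -99/14 (T(w, o) = -7 + 1/(-14) = -7 - 1/14 = -99/14)
(U + T(10, 0))**2 = (-12 - 99/14)**2 = (-267/14)**2 = 71289/196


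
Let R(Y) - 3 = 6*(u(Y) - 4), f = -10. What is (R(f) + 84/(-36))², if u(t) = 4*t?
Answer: 624100/9 ≈ 69345.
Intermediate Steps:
R(Y) = -21 + 24*Y (R(Y) = 3 + 6*(4*Y - 4) = 3 + 6*(-4 + 4*Y) = 3 + (-24 + 24*Y) = -21 + 24*Y)
(R(f) + 84/(-36))² = ((-21 + 24*(-10)) + 84/(-36))² = ((-21 - 240) + 84*(-1/36))² = (-261 - 7/3)² = (-790/3)² = 624100/9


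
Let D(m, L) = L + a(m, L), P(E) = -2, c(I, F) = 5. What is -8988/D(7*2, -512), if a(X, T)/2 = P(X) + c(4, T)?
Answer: 4494/253 ≈ 17.763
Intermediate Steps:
a(X, T) = 6 (a(X, T) = 2*(-2 + 5) = 2*3 = 6)
D(m, L) = 6 + L (D(m, L) = L + 6 = 6 + L)
-8988/D(7*2, -512) = -8988/(6 - 512) = -8988/(-506) = -8988*(-1/506) = 4494/253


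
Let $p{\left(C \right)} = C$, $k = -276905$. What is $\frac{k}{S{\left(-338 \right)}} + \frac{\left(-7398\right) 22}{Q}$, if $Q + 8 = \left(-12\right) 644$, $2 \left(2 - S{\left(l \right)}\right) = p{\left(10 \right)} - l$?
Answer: $\frac{271266389}{166324} \approx 1631.0$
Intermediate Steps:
$S{\left(l \right)} = -3 + \frac{l}{2}$ ($S{\left(l \right)} = 2 - \frac{10 - l}{2} = 2 + \left(-5 + \frac{l}{2}\right) = -3 + \frac{l}{2}$)
$Q = -7736$ ($Q = -8 - 7728 = -7736$)
$\frac{k}{S{\left(-338 \right)}} + \frac{\left(-7398\right) 22}{Q} = - \frac{276905}{-3 + \frac{1}{2} \left(-338\right)} + \frac{\left(-7398\right) 22}{-7736} = - \frac{276905}{-3 - 169} - - \frac{40689}{1934} = - \frac{276905}{-172} + \frac{40689}{1934} = \left(-276905\right) \left(- \frac{1}{172}\right) + \frac{40689}{1934} = \frac{276905}{172} + \frac{40689}{1934} = \frac{271266389}{166324}$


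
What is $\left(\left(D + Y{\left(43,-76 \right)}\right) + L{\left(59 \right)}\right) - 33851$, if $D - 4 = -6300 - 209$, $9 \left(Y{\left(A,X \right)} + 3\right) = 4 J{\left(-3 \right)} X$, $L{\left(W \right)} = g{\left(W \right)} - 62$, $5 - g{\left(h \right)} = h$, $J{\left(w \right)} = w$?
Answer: $- \frac{121121}{3} \approx -40374.0$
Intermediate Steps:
$g{\left(h \right)} = 5 - h$
$L{\left(W \right)} = -57 - W$ ($L{\left(W \right)} = \left(5 - W\right) - 62 = -57 - W$)
$Y{\left(A,X \right)} = -3 - \frac{4 X}{3}$ ($Y{\left(A,X \right)} = -3 + \frac{4 \left(-3\right) X}{9} = -3 + \frac{\left(-12\right) X}{9} = -3 - \frac{4 X}{3}$)
$D = -6505$ ($D = 4 - 6509 = -6505$)
$\left(\left(D + Y{\left(43,-76 \right)}\right) + L{\left(59 \right)}\right) - 33851 = \left(\left(-6505 - - \frac{295}{3}\right) - 116\right) - 33851 = \left(\left(-6505 + \left(-3 + \frac{304}{3}\right)\right) - 116\right) - 33851 = \left(\left(-6505 + \frac{295}{3}\right) - 116\right) - 33851 = \left(- \frac{19220}{3} - 116\right) - 33851 = - \frac{19568}{3} - 33851 = - \frac{121121}{3}$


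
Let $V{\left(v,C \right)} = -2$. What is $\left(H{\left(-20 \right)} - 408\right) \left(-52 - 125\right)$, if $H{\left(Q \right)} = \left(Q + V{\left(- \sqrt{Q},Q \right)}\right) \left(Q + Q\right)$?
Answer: $-83544$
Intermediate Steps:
$H{\left(Q \right)} = 2 Q \left(-2 + Q\right)$ ($H{\left(Q \right)} = \left(Q - 2\right) \left(Q + Q\right) = \left(-2 + Q\right) 2 Q = 2 Q \left(-2 + Q\right)$)
$\left(H{\left(-20 \right)} - 408\right) \left(-52 - 125\right) = \left(2 \left(-20\right) \left(-2 - 20\right) - 408\right) \left(-52 - 125\right) = \left(2 \left(-20\right) \left(-22\right) - 408\right) \left(-177\right) = \left(880 - 408\right) \left(-177\right) = 472 \left(-177\right) = -83544$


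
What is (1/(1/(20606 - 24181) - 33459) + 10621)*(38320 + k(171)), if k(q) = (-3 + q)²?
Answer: 42270104516583112/59807963 ≈ 7.0676e+8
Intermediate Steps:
(1/(1/(20606 - 24181) - 33459) + 10621)*(38320 + k(171)) = (1/(1/(20606 - 24181) - 33459) + 10621)*(38320 + (-3 + 171)²) = (1/(1/(-3575) - 33459) + 10621)*(38320 + 168²) = (1/(-1/3575 - 33459) + 10621)*(38320 + 28224) = (1/(-119615926/3575) + 10621)*66544 = (-3575/119615926 + 10621)*66544 = (1270440746471/119615926)*66544 = 42270104516583112/59807963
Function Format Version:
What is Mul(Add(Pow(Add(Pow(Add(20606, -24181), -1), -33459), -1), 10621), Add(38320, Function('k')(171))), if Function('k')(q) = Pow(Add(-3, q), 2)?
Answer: Rational(42270104516583112, 59807963) ≈ 7.0676e+8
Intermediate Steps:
Mul(Add(Pow(Add(Pow(Add(20606, -24181), -1), -33459), -1), 10621), Add(38320, Function('k')(171))) = Mul(Add(Pow(Add(Pow(Add(20606, -24181), -1), -33459), -1), 10621), Add(38320, Pow(Add(-3, 171), 2))) = Mul(Add(Pow(Add(Pow(-3575, -1), -33459), -1), 10621), Add(38320, Pow(168, 2))) = Mul(Add(Pow(Add(Rational(-1, 3575), -33459), -1), 10621), Add(38320, 28224)) = Mul(Add(Pow(Rational(-119615926, 3575), -1), 10621), 66544) = Mul(Add(Rational(-3575, 119615926), 10621), 66544) = Mul(Rational(1270440746471, 119615926), 66544) = Rational(42270104516583112, 59807963)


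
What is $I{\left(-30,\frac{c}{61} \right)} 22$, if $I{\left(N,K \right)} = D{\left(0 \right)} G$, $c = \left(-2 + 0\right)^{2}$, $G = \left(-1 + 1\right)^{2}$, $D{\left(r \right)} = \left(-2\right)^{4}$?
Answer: $0$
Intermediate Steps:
$D{\left(r \right)} = 16$
$G = 0$ ($G = 0^{2} = 0$)
$c = 4$ ($c = \left(-2\right)^{2} = 4$)
$I{\left(N,K \right)} = 0$ ($I{\left(N,K \right)} = 16 \cdot 0 = 0$)
$I{\left(-30,\frac{c}{61} \right)} 22 = 0 \cdot 22 = 0$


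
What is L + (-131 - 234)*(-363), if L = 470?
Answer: 132965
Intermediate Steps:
L + (-131 - 234)*(-363) = 470 + (-131 - 234)*(-363) = 470 - 365*(-363) = 470 + 132495 = 132965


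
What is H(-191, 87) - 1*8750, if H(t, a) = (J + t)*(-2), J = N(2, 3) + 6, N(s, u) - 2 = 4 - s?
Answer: -8388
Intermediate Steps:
N(s, u) = 6 - s (N(s, u) = 2 + (4 - s) = 6 - s)
J = 10 (J = (6 - 1*2) + 6 = (6 - 2) + 6 = 4 + 6 = 10)
H(t, a) = -20 - 2*t (H(t, a) = (10 + t)*(-2) = -20 - 2*t)
H(-191, 87) - 1*8750 = (-20 - 2*(-191)) - 1*8750 = (-20 + 382) - 8750 = 362 - 8750 = -8388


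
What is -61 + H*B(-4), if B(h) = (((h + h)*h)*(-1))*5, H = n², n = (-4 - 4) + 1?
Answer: -7901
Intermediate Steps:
n = -7 (n = -8 + 1 = -7)
H = 49 (H = (-7)² = 49)
B(h) = -10*h² (B(h) = (((2*h)*h)*(-1))*5 = ((2*h²)*(-1))*5 = -2*h²*5 = -10*h²)
-61 + H*B(-4) = -61 + 49*(-10*(-4)²) = -61 + 49*(-10*16) = -61 + 49*(-160) = -61 - 7840 = -7901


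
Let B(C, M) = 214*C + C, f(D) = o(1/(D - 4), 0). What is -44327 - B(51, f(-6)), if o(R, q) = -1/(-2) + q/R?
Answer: -55292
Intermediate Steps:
o(R, q) = ½ + q/R (o(R, q) = -1*(-½) + q/R = ½ + q/R)
f(D) = ½ (f(D) = (0 + 1/(2*(D - 4)))/(1/(D - 4)) = (0 + 1/(2*(-4 + D)))/(1/(-4 + D)) = (-4 + D)*(1/(2*(-4 + D))) = ½)
B(C, M) = 215*C
-44327 - B(51, f(-6)) = -44327 - 215*51 = -44327 - 1*10965 = -44327 - 10965 = -55292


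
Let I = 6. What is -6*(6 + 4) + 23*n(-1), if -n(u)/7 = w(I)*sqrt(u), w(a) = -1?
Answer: -60 + 161*I ≈ -60.0 + 161.0*I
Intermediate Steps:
n(u) = 7*sqrt(u) (n(u) = -(-7)*sqrt(u) = 7*sqrt(u))
-6*(6 + 4) + 23*n(-1) = -6*(6 + 4) + 23*(7*sqrt(-1)) = -6*10 + 23*(7*I) = -60 + 161*I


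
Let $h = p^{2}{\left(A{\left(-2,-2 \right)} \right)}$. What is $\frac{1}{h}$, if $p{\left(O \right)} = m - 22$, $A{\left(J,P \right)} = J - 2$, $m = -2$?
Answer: $\frac{1}{576} \approx 0.0017361$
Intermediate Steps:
$A{\left(J,P \right)} = -2 + J$
$p{\left(O \right)} = -24$ ($p{\left(O \right)} = -2 - 22 = -24$)
$h = 576$ ($h = \left(-24\right)^{2} = 576$)
$\frac{1}{h} = \frac{1}{576}$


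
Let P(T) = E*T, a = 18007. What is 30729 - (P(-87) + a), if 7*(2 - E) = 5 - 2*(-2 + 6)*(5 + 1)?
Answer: 94013/7 ≈ 13430.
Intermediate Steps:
E = 57/7 (E = 2 - (5 - 2*(-2 + 6)*(5 + 1))/7 = 2 - (5 - 8*6)/7 = 2 - (5 - 2*24)/7 = 2 - (5 - 48)/7 = 2 - 1/7*(-43) = 2 + 43/7 = 57/7 ≈ 8.1429)
P(T) = 57*T/7
30729 - (P(-87) + a) = 30729 - ((57/7)*(-87) + 18007) = 30729 - (-4959/7 + 18007) = 30729 - 1*121090/7 = 30729 - 121090/7 = 94013/7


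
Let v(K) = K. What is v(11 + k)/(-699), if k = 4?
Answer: -5/233 ≈ -0.021459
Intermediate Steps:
v(11 + k)/(-699) = (11 + 4)/(-699) = 15*(-1/699) = -5/233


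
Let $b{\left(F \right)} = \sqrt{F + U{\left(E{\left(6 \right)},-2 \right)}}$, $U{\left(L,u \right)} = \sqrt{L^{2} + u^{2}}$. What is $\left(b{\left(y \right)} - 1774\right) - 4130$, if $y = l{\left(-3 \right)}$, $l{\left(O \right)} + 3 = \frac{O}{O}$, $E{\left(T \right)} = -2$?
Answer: $-5904 + \sqrt{-2 + 2 \sqrt{2}} \approx -5903.1$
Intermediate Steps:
$l{\left(O \right)} = -2$ ($l{\left(O \right)} = -3 + \frac{O}{O} = -3 + 1 = -2$)
$y = -2$
$b{\left(F \right)} = \sqrt{F + 2 \sqrt{2}}$ ($b{\left(F \right)} = \sqrt{F + \sqrt{\left(-2\right)^{2} + \left(-2\right)^{2}}} = \sqrt{F + \sqrt{4 + 4}} = \sqrt{F + \sqrt{8}} = \sqrt{F + 2 \sqrt{2}}$)
$\left(b{\left(y \right)} - 1774\right) - 4130 = \left(\sqrt{-2 + 2 \sqrt{2}} - 1774\right) - 4130 = \left(-1774 + \sqrt{-2 + 2 \sqrt{2}}\right) - 4130 = -5904 + \sqrt{-2 + 2 \sqrt{2}}$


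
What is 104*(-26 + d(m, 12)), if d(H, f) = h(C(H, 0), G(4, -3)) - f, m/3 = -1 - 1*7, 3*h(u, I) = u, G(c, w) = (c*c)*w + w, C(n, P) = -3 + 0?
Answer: -4056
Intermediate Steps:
C(n, P) = -3
G(c, w) = w + w*c² (G(c, w) = c²*w + w = w*c² + w = w + w*c²)
h(u, I) = u/3
m = -24 (m = 3*(-1 - 1*7) = 3*(-1 - 7) = 3*(-8) = -24)
d(H, f) = -1 - f (d(H, f) = (⅓)*(-3) - f = -1 - f)
104*(-26 + d(m, 12)) = 104*(-26 + (-1 - 1*12)) = 104*(-26 + (-1 - 12)) = 104*(-26 - 13) = 104*(-39) = -4056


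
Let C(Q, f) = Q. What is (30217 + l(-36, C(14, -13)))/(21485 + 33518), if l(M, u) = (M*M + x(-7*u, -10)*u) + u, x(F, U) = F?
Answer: 30155/55003 ≈ 0.54824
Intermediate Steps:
l(M, u) = u + M**2 - 7*u**2 (l(M, u) = (M*M + (-7*u)*u) + u = (M**2 - 7*u**2) + u = u + M**2 - 7*u**2)
(30217 + l(-36, C(14, -13)))/(21485 + 33518) = (30217 + (14 + (-36)**2 - 7*14**2))/(21485 + 33518) = (30217 + (14 + 1296 - 7*196))/55003 = (30217 + (14 + 1296 - 1372))*(1/55003) = (30217 - 62)*(1/55003) = 30155*(1/55003) = 30155/55003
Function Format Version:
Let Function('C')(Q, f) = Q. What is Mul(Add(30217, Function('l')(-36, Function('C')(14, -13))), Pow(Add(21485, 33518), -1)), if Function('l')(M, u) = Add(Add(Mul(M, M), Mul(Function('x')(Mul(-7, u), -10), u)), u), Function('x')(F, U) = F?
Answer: Rational(30155, 55003) ≈ 0.54824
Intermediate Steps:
Function('l')(M, u) = Add(u, Pow(M, 2), Mul(-7, Pow(u, 2))) (Function('l')(M, u) = Add(Add(Mul(M, M), Mul(Mul(-7, u), u)), u) = Add(Add(Pow(M, 2), Mul(-7, Pow(u, 2))), u) = Add(u, Pow(M, 2), Mul(-7, Pow(u, 2))))
Mul(Add(30217, Function('l')(-36, Function('C')(14, -13))), Pow(Add(21485, 33518), -1)) = Mul(Add(30217, Add(14, Pow(-36, 2), Mul(-7, Pow(14, 2)))), Pow(Add(21485, 33518), -1)) = Mul(Add(30217, Add(14, 1296, Mul(-7, 196))), Pow(55003, -1)) = Mul(Add(30217, Add(14, 1296, -1372)), Rational(1, 55003)) = Mul(Add(30217, -62), Rational(1, 55003)) = Mul(30155, Rational(1, 55003)) = Rational(30155, 55003)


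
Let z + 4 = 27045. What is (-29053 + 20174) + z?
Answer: 18162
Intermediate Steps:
z = 27041 (z = -4 + 27045 = 27041)
(-29053 + 20174) + z = (-29053 + 20174) + 27041 = -8879 + 27041 = 18162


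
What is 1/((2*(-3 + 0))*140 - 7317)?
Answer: -1/8157 ≈ -0.00012259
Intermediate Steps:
1/((2*(-3 + 0))*140 - 7317) = 1/((2*(-3))*140 - 7317) = 1/(-6*140 - 7317) = 1/(-840 - 7317) = 1/(-8157) = -1/8157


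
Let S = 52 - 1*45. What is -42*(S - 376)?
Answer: 15498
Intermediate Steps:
S = 7 (S = 52 - 45 = 7)
-42*(S - 376) = -42*(7 - 376) = -42*(-369) = 15498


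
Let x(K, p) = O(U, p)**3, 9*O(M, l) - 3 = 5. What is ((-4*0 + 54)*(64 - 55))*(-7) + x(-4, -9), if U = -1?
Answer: -2479546/729 ≈ -3401.3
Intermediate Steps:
O(M, l) = 8/9 (O(M, l) = 1/3 + (1/9)*5 = 1/3 + 5/9 = 8/9)
x(K, p) = 512/729 (x(K, p) = (8/9)**3 = 512/729)
((-4*0 + 54)*(64 - 55))*(-7) + x(-4, -9) = ((-4*0 + 54)*(64 - 55))*(-7) + 512/729 = ((0 + 54)*9)*(-7) + 512/729 = (54*9)*(-7) + 512/729 = 486*(-7) + 512/729 = -3402 + 512/729 = -2479546/729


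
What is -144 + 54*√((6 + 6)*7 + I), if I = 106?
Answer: -144 + 54*√190 ≈ 600.34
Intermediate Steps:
-144 + 54*√((6 + 6)*7 + I) = -144 + 54*√((6 + 6)*7 + 106) = -144 + 54*√(12*7 + 106) = -144 + 54*√(84 + 106) = -144 + 54*√190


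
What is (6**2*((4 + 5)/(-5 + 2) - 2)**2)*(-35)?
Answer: -31500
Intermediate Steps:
(6**2*((4 + 5)/(-5 + 2) - 2)**2)*(-35) = (36*(9/(-3) - 2)**2)*(-35) = (36*(9*(-1/3) - 2)**2)*(-35) = (36*(-3 - 2)**2)*(-35) = (36*(-5)**2)*(-35) = (36*25)*(-35) = 900*(-35) = -31500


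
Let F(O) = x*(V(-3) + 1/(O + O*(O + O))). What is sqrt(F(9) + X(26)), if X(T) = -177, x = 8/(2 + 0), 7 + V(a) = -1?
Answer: I*sqrt(678965)/57 ≈ 14.456*I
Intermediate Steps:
V(a) = -8 (V(a) = -7 - 1 = -8)
x = 4 (x = 8/2 = 8*(1/2) = 4)
F(O) = -32 + 4/(O + 2*O**2) (F(O) = 4*(-8 + 1/(O + O*(O + O))) = 4*(-8 + 1/(O + O*(2*O))) = 4*(-8 + 1/(O + 2*O**2)) = -32 + 4/(O + 2*O**2))
sqrt(F(9) + X(26)) = sqrt(4*(1 - 16*9**2 - 8*9)/(9*(1 + 2*9)) - 177) = sqrt(4*(1/9)*(1 - 16*81 - 72)/(1 + 18) - 177) = sqrt(4*(1/9)*(1 - 1296 - 72)/19 - 177) = sqrt(4*(1/9)*(1/19)*(-1367) - 177) = sqrt(-5468/171 - 177) = sqrt(-35735/171) = I*sqrt(678965)/57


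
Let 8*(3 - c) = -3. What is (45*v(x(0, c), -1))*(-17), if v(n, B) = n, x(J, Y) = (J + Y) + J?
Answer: -20655/8 ≈ -2581.9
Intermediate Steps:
c = 27/8 (c = 3 - 1/8*(-3) = 3 + 3/8 = 27/8 ≈ 3.3750)
x(J, Y) = Y + 2*J
(45*v(x(0, c), -1))*(-17) = (45*(27/8 + 2*0))*(-17) = (45*(27/8 + 0))*(-17) = (45*(27/8))*(-17) = (1215/8)*(-17) = -20655/8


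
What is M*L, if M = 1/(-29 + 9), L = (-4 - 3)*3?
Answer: 21/20 ≈ 1.0500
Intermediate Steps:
L = -21 (L = -7*3 = -21)
M = -1/20 (M = 1/(-20) = -1/20 ≈ -0.050000)
M*L = -1/20*(-21) = 21/20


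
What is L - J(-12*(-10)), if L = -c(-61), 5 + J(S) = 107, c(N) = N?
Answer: -41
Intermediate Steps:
J(S) = 102 (J(S) = -5 + 107 = 102)
L = 61 (L = -1*(-61) = 61)
L - J(-12*(-10)) = 61 - 1*102 = 61 - 102 = -41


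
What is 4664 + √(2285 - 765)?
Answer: 4664 + 4*√95 ≈ 4703.0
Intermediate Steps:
4664 + √(2285 - 765) = 4664 + √1520 = 4664 + 4*√95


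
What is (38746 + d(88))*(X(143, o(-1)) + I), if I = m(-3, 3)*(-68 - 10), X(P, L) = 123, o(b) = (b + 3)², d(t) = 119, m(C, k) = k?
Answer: -4314015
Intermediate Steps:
o(b) = (3 + b)²
I = -234 (I = 3*(-68 - 10) = 3*(-78) = -234)
(38746 + d(88))*(X(143, o(-1)) + I) = (38746 + 119)*(123 - 234) = 38865*(-111) = -4314015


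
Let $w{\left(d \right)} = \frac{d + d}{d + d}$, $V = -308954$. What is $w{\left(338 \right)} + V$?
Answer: $-308953$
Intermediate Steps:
$w{\left(d \right)} = 1$ ($w{\left(d \right)} = \frac{2 d}{2 d} = 2 d \frac{1}{2 d} = 1$)
$w{\left(338 \right)} + V = 1 - 308954 = -308953$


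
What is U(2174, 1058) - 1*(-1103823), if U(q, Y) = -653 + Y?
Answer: 1104228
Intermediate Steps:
U(2174, 1058) - 1*(-1103823) = (-653 + 1058) - 1*(-1103823) = 405 + 1103823 = 1104228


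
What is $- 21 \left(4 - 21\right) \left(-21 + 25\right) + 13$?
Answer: $1441$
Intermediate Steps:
$- 21 \left(4 - 21\right) \left(-21 + 25\right) + 13 = - 21 \left(\left(-17\right) 4\right) + 13 = \left(-21\right) \left(-68\right) + 13 = 1428 + 13 = 1441$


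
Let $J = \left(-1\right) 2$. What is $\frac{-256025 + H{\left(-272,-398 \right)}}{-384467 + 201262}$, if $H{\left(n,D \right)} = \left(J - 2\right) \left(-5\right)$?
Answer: $\frac{51201}{36641} \approx 1.3974$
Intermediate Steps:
$J = -2$
$H{\left(n,D \right)} = 20$ ($H{\left(n,D \right)} = \left(-2 - 2\right) \left(-5\right) = \left(-4\right) \left(-5\right) = 20$)
$\frac{-256025 + H{\left(-272,-398 \right)}}{-384467 + 201262} = \frac{-256025 + 20}{-384467 + 201262} = - \frac{256005}{-183205} = \left(-256005\right) \left(- \frac{1}{183205}\right) = \frac{51201}{36641}$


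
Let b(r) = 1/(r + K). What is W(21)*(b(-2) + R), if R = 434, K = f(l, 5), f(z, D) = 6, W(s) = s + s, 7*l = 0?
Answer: 36477/2 ≈ 18239.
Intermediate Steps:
l = 0 (l = (⅐)*0 = 0)
W(s) = 2*s
K = 6
b(r) = 1/(6 + r) (b(r) = 1/(r + 6) = 1/(6 + r))
W(21)*(b(-2) + R) = (2*21)*(1/(6 - 2) + 434) = 42*(1/4 + 434) = 42*(¼ + 434) = 42*(1737/4) = 36477/2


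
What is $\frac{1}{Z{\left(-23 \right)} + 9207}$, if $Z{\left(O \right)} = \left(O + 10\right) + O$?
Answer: $\frac{1}{9171} \approx 0.00010904$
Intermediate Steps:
$Z{\left(O \right)} = 10 + 2 O$ ($Z{\left(O \right)} = \left(10 + O\right) + O = 10 + 2 O$)
$\frac{1}{Z{\left(-23 \right)} + 9207} = \frac{1}{\left(10 + 2 \left(-23\right)\right) + 9207} = \frac{1}{\left(10 - 46\right) + 9207} = \frac{1}{-36 + 9207} = \frac{1}{9171}$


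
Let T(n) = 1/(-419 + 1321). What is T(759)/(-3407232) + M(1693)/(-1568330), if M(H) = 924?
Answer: -1419876132133/2409992537314560 ≈ -0.00058916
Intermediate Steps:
T(n) = 1/902
T(759)/(-3407232) + M(1693)/(-1568330) = (1/902)/(-3407232) + 924/(-1568330) = (1/902)*(-1/3407232) + 924*(-1/1568330) = -1/3073323264 - 462/784165 = -1419876132133/2409992537314560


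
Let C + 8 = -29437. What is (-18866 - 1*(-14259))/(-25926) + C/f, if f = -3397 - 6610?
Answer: 809493319/259441482 ≈ 3.1201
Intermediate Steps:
f = -10007
C = -29445 (C = -8 - 29437 = -29445)
(-18866 - 1*(-14259))/(-25926) + C/f = (-18866 - 1*(-14259))/(-25926) - 29445/(-10007) = (-18866 + 14259)*(-1/25926) - 29445*(-1/10007) = -4607*(-1/25926) + 29445/10007 = 4607/25926 + 29445/10007 = 809493319/259441482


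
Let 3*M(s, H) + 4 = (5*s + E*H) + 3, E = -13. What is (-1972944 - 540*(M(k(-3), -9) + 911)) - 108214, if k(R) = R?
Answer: -2591278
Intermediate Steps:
M(s, H) = -⅓ - 13*H/3 + 5*s/3 (M(s, H) = -4/3 + ((5*s - 13*H) + 3)/3 = -4/3 + ((-13*H + 5*s) + 3)/3 = -4/3 + (3 - 13*H + 5*s)/3 = -4/3 + (1 - 13*H/3 + 5*s/3) = -⅓ - 13*H/3 + 5*s/3)
(-1972944 - 540*(M(k(-3), -9) + 911)) - 108214 = (-1972944 - 540*((-⅓ - 13/3*(-9) + (5/3)*(-3)) + 911)) - 108214 = (-1972944 - 540*((-⅓ + 39 - 5) + 911)) - 108214 = (-1972944 - 540*(101/3 + 911)) - 108214 = (-1972944 - 540*2834/3) - 108214 = (-1972944 - 510120) - 108214 = -2483064 - 108214 = -2591278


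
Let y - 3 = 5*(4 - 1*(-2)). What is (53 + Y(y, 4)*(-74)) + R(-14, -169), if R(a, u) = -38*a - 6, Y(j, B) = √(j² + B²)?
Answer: 579 - 74*√1105 ≈ -1880.9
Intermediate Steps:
y = 33 (y = 3 + 5*(4 - 1*(-2)) = 3 + 5*(4 + 2) = 3 + 5*6 = 3 + 30 = 33)
Y(j, B) = √(B² + j²)
R(a, u) = -6 - 38*a
(53 + Y(y, 4)*(-74)) + R(-14, -169) = (53 + √(4² + 33²)*(-74)) + (-6 - 38*(-14)) = (53 + √(16 + 1089)*(-74)) + (-6 + 532) = (53 + √1105*(-74)) + 526 = (53 - 74*√1105) + 526 = 579 - 74*√1105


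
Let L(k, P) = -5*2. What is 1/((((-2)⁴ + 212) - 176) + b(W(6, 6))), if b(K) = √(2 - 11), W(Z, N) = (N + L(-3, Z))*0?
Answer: 52/2713 - 3*I/2713 ≈ 0.019167 - 0.0011058*I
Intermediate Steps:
L(k, P) = -10
W(Z, N) = 0 (W(Z, N) = (N - 10)*0 = (-10 + N)*0 = 0)
b(K) = 3*I (b(K) = √(-9) = 3*I)
1/((((-2)⁴ + 212) - 176) + b(W(6, 6))) = 1/((((-2)⁴ + 212) - 176) + 3*I) = 1/(((16 + 212) - 176) + 3*I) = 1/((228 - 176) + 3*I) = 1/(52 + 3*I) = (52 - 3*I)/2713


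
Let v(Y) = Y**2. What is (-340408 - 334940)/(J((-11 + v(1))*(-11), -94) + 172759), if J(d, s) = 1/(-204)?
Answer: -137770992/35242835 ≈ -3.9092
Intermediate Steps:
J(d, s) = -1/204
(-340408 - 334940)/(J((-11 + v(1))*(-11), -94) + 172759) = (-340408 - 334940)/(-1/204 + 172759) = -675348/35242835/204 = -675348*204/35242835 = -137770992/35242835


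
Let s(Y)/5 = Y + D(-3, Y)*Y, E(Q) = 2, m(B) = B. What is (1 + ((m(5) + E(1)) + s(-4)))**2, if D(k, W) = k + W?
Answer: 16384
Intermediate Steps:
D(k, W) = W + k
s(Y) = 5*Y + 5*Y*(-3 + Y) (s(Y) = 5*(Y + (Y - 3)*Y) = 5*(Y + (-3 + Y)*Y) = 5*(Y + Y*(-3 + Y)) = 5*Y + 5*Y*(-3 + Y))
(1 + ((m(5) + E(1)) + s(-4)))**2 = (1 + ((5 + 2) + 5*(-4)*(-2 - 4)))**2 = (1 + (7 + 5*(-4)*(-6)))**2 = (1 + (7 + 120))**2 = (1 + 127)**2 = 128**2 = 16384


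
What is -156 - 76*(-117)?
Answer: 8736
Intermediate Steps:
-156 - 76*(-117) = -156 + 8892 = 8736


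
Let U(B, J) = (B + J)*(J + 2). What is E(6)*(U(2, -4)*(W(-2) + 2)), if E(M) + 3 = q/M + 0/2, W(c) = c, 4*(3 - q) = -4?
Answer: 0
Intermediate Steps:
q = 4 (q = 3 - ¼*(-4) = 3 + 1 = 4)
U(B, J) = (2 + J)*(B + J) (U(B, J) = (B + J)*(2 + J) = (2 + J)*(B + J))
E(M) = -3 + 4/M (E(M) = -3 + (4/M + 0/2) = -3 + (4/M + 0*(½)) = -3 + (4/M + 0) = -3 + 4/M)
E(6)*(U(2, -4)*(W(-2) + 2)) = (-3 + 4/6)*(((-4)² + 2*2 + 2*(-4) + 2*(-4))*(-2 + 2)) = (-3 + 4*(⅙))*((16 + 4 - 8 - 8)*0) = (-3 + ⅔)*(4*0) = -7/3*0 = 0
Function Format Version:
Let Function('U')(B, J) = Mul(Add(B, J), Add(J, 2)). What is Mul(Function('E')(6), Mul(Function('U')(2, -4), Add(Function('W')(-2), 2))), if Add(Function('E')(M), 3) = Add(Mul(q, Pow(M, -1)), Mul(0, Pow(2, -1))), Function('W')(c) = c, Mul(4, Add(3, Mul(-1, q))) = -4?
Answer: 0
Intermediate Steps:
q = 4 (q = Add(3, Mul(Rational(-1, 4), -4)) = Add(3, 1) = 4)
Function('U')(B, J) = Mul(Add(2, J), Add(B, J)) (Function('U')(B, J) = Mul(Add(B, J), Add(2, J)) = Mul(Add(2, J), Add(B, J)))
Function('E')(M) = Add(-3, Mul(4, Pow(M, -1))) (Function('E')(M) = Add(-3, Add(Mul(4, Pow(M, -1)), Mul(0, Pow(2, -1)))) = Add(-3, Add(Mul(4, Pow(M, -1)), Mul(0, Rational(1, 2)))) = Add(-3, Add(Mul(4, Pow(M, -1)), 0)) = Add(-3, Mul(4, Pow(M, -1))))
Mul(Function('E')(6), Mul(Function('U')(2, -4), Add(Function('W')(-2), 2))) = Mul(Add(-3, Mul(4, Pow(6, -1))), Mul(Add(Pow(-4, 2), Mul(2, 2), Mul(2, -4), Mul(2, -4)), Add(-2, 2))) = Mul(Add(-3, Mul(4, Rational(1, 6))), Mul(Add(16, 4, -8, -8), 0)) = Mul(Add(-3, Rational(2, 3)), Mul(4, 0)) = Mul(Rational(-7, 3), 0) = 0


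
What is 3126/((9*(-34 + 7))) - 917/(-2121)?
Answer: -101705/8181 ≈ -12.432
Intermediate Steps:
3126/((9*(-34 + 7))) - 917/(-2121) = 3126/((9*(-27))) - 917*(-1/2121) = 3126/(-243) + 131/303 = 3126*(-1/243) + 131/303 = -1042/81 + 131/303 = -101705/8181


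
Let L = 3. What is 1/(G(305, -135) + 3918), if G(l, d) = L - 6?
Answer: 1/3915 ≈ 0.00025543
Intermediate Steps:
G(l, d) = -3 (G(l, d) = 3 - 6 = -3)
1/(G(305, -135) + 3918) = 1/(-3 + 3918) = 1/3915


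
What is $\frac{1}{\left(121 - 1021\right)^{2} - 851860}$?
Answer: $- \frac{1}{41860} \approx -2.3889 \cdot 10^{-5}$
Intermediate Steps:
$\frac{1}{\left(121 - 1021\right)^{2} - 851860} = \frac{1}{\left(-900\right)^{2} - 851860} = \frac{1}{810000 - 851860} = \frac{1}{-41860} = - \frac{1}{41860}$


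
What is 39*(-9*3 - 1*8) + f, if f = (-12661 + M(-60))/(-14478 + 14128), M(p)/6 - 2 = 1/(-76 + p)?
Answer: -6325373/4760 ≈ -1328.9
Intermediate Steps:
M(p) = 12 + 6/(-76 + p)
f = 172027/4760 (f = (-12661 + 6*(-151 + 2*(-60))/(-76 - 60))/(-14478 + 14128) = (-12661 + 6*(-151 - 120)/(-136))/(-350) = (-12661 + 6*(-1/136)*(-271))*(-1/350) = (-12661 + 813/68)*(-1/350) = -860135/68*(-1/350) = 172027/4760 ≈ 36.140)
39*(-9*3 - 1*8) + f = 39*(-9*3 - 1*8) + 172027/4760 = 39*(-27 - 8) + 172027/4760 = 39*(-35) + 172027/4760 = -1365 + 172027/4760 = -6325373/4760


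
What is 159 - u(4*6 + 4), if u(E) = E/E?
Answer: 158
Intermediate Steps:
u(E) = 1
159 - u(4*6 + 4) = 159 - 1*1 = 159 - 1 = 158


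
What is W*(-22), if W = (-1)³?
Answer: 22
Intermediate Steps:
W = -1
W*(-22) = -1*(-22) = 22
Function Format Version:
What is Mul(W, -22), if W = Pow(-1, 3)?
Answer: 22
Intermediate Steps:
W = -1
Mul(W, -22) = Mul(-1, -22) = 22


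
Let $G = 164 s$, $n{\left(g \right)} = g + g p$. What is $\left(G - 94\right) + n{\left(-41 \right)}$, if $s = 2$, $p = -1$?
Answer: $234$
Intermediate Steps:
$n{\left(g \right)} = 0$ ($n{\left(g \right)} = g + g \left(-1\right) = g - g = 0$)
$G = 328$ ($G = 164 \cdot 2 = 328$)
$\left(G - 94\right) + n{\left(-41 \right)} = \left(328 - 94\right) + 0 = 234 + 0 = 234$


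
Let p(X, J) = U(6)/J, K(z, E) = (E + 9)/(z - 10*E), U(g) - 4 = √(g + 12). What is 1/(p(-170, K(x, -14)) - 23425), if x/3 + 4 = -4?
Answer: -587945/13826930713 + 1740*√2/13826930713 ≈ -4.2344e-5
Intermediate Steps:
x = -24 (x = -12 + 3*(-4) = -12 - 12 = -24)
U(g) = 4 + √(12 + g) (U(g) = 4 + √(g + 12) = 4 + √(12 + g))
K(z, E) = (9 + E)/(z - 10*E)
p(X, J) = (4 + 3*√2)/J (p(X, J) = (4 + √(12 + 6))/J = (4 + √18)/J = (4 + 3*√2)/J)
1/(p(-170, K(x, -14)) - 23425) = 1/((4 + 3*√2)/(((9 - 14)/(-24 - 10*(-14)))) - 23425) = 1/((4 + 3*√2)/((-5/(-24 + 140))) - 23425) = 1/((4 + 3*√2)/((-5/116)) - 23425) = 1/((4 + 3*√2)/(((1/116)*(-5))) - 23425) = 1/((4 + 3*√2)/(-5/116) - 23425) = 1/(-116*(4 + 3*√2)/5 - 23425) = 1/((-464/5 - 348*√2/5) - 23425) = 1/(-117589/5 - 348*√2/5)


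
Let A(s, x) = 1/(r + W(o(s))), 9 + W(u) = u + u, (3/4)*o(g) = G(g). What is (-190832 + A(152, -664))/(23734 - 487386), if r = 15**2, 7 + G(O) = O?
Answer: 49289179/119754688 ≈ 0.41158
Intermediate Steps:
G(O) = -7 + O
o(g) = -28/3 + 4*g/3 (o(g) = 4*(-7 + g)/3 = -28/3 + 4*g/3)
W(u) = -9 + 2*u (W(u) = -9 + (u + u) = -9 + 2*u)
r = 225
A(s, x) = 1/(592/3 + 8*s/3) (A(s, x) = 1/(225 + (-9 + 2*(-28/3 + 4*s/3))) = 1/(225 + (-9 + (-56/3 + 8*s/3))) = 1/(225 + (-83/3 + 8*s/3)) = 1/(592/3 + 8*s/3))
(-190832 + A(152, -664))/(23734 - 487386) = (-190832 + 3/(8*(74 + 152)))/(23734 - 487386) = (-190832 + (3/8)/226)/(-463652) = (-190832 + (3/8)*(1/226))*(-1/463652) = (-190832 + 3/1808)*(-1/463652) = -345024253/1808*(-1/463652) = 49289179/119754688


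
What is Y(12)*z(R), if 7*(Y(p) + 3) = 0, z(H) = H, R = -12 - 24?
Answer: 108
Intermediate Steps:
R = -36
Y(p) = -3 (Y(p) = -3 + (⅐)*0 = -3 + 0 = -3)
Y(12)*z(R) = -3*(-36) = 108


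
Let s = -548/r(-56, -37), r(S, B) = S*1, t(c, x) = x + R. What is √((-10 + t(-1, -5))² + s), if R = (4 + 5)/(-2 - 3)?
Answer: √1430926/70 ≈ 17.089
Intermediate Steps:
R = -9/5 (R = 9/(-5) = 9*(-⅕) = -9/5 ≈ -1.8000)
t(c, x) = -9/5 + x (t(c, x) = x - 9/5 = -9/5 + x)
r(S, B) = S
s = 137/14 (s = -548/(-56) = -548*(-1/56) = 137/14 ≈ 9.7857)
√((-10 + t(-1, -5))² + s) = √((-10 + (-9/5 - 5))² + 137/14) = √((-10 - 34/5)² + 137/14) = √((-84/5)² + 137/14) = √(7056/25 + 137/14) = √(102209/350) = √1430926/70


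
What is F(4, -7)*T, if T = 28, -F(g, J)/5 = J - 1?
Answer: 1120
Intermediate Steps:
F(g, J) = 5 - 5*J (F(g, J) = -5*(J - 1) = -5*(-1 + J) = 5 - 5*J)
F(4, -7)*T = (5 - 5*(-7))*28 = (5 + 35)*28 = 40*28 = 1120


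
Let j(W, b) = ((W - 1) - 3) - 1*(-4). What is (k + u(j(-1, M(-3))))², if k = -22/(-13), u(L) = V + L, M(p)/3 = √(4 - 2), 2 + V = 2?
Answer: 81/169 ≈ 0.47929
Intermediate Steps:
V = 0 (V = -2 + 2 = 0)
M(p) = 3*√2 (M(p) = 3*√(4 - 2) = 3*√2)
j(W, b) = W (j(W, b) = ((-1 + W) - 3) + 4 = (-4 + W) + 4 = W)
u(L) = L (u(L) = 0 + L = L)
k = 22/13 (k = -22*(-1/13) = 22/13 ≈ 1.6923)
(k + u(j(-1, M(-3))))² = (22/13 - 1)² = (9/13)² = 81/169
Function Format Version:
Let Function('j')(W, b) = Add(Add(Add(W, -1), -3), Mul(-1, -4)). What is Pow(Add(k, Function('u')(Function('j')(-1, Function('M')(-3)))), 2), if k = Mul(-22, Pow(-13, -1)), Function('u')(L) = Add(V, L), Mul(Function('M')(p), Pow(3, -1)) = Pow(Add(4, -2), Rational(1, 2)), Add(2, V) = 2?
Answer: Rational(81, 169) ≈ 0.47929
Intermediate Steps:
V = 0 (V = Add(-2, 2) = 0)
Function('M')(p) = Mul(3, Pow(2, Rational(1, 2))) (Function('M')(p) = Mul(3, Pow(Add(4, -2), Rational(1, 2))) = Mul(3, Pow(2, Rational(1, 2))))
Function('j')(W, b) = W (Function('j')(W, b) = Add(Add(Add(-1, W), -3), 4) = Add(Add(-4, W), 4) = W)
Function('u')(L) = L (Function('u')(L) = Add(0, L) = L)
k = Rational(22, 13) (k = Mul(-22, Rational(-1, 13)) = Rational(22, 13) ≈ 1.6923)
Pow(Add(k, Function('u')(Function('j')(-1, Function('M')(-3)))), 2) = Pow(Add(Rational(22, 13), -1), 2) = Pow(Rational(9, 13), 2) = Rational(81, 169)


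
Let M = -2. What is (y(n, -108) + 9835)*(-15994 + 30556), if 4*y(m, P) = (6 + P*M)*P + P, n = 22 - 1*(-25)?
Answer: 55539468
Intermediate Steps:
n = 47 (n = 22 + 25 = 47)
y(m, P) = P/4 + P*(6 - 2*P)/4 (y(m, P) = ((6 + P*(-2))*P + P)/4 = ((6 - 2*P)*P + P)/4 = (P*(6 - 2*P) + P)/4 = (P + P*(6 - 2*P))/4 = P/4 + P*(6 - 2*P)/4)
(y(n, -108) + 9835)*(-15994 + 30556) = ((¼)*(-108)*(7 - 2*(-108)) + 9835)*(-15994 + 30556) = ((¼)*(-108)*(7 + 216) + 9835)*14562 = ((¼)*(-108)*223 + 9835)*14562 = (-6021 + 9835)*14562 = 3814*14562 = 55539468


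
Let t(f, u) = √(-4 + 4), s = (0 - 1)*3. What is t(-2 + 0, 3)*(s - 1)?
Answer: 0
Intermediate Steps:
s = -3 (s = -1*3 = -3)
t(f, u) = 0 (t(f, u) = √0 = 0)
t(-2 + 0, 3)*(s - 1) = 0*(-3 - 1) = 0*(-4) = 0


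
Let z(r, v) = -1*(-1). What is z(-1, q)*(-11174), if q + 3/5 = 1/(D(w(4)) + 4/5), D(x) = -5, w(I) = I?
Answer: -11174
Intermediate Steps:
q = -88/105 (q = -⅗ + 1/(-5 + 4/5) = -⅗ + 1/(-5 + 4*(⅕)) = -⅗ + 1/(-5 + ⅘) = -⅗ + 1/(-21/5) = -⅗ - 5/21 = -88/105 ≈ -0.83809)
z(r, v) = 1
z(-1, q)*(-11174) = 1*(-11174) = -11174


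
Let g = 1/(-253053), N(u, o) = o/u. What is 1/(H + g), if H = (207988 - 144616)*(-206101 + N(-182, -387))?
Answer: -23027823/300764043207393301 ≈ -7.6564e-11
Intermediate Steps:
H = -1188541701570/91 (H = (207988 - 144616)*(-206101 - 387/(-182)) = 63372*(-206101 - 387*(-1/182)) = 63372*(-206101 + 387/182) = 63372*(-37509995/182) = -1188541701570/91 ≈ -1.3061e+10)
g = -1/253053 ≈ -3.9517e-6
1/(H + g) = 1/(-1188541701570/91 - 1/253053) = 1/(-300764043207393301/23027823) = -23027823/300764043207393301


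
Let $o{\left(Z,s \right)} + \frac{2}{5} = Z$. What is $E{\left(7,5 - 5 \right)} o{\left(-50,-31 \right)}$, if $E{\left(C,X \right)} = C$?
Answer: $- \frac{1764}{5} \approx -352.8$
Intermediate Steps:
$o{\left(Z,s \right)} = - \frac{2}{5} + Z$
$E{\left(7,5 - 5 \right)} o{\left(-50,-31 \right)} = 7 \left(- \frac{2}{5} - 50\right) = 7 \left(- \frac{252}{5}\right) = - \frac{1764}{5}$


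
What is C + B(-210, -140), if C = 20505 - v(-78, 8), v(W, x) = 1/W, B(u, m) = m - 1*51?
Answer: 1584493/78 ≈ 20314.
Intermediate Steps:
B(u, m) = -51 + m (B(u, m) = m - 51 = -51 + m)
C = 1599391/78 (C = 20505 - 1/(-78) = 20505 - 1*(-1/78) = 20505 + 1/78 = 1599391/78 ≈ 20505.)
C + B(-210, -140) = 1599391/78 + (-51 - 140) = 1599391/78 - 191 = 1584493/78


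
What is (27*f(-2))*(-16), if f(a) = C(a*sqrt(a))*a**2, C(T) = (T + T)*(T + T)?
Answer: 55296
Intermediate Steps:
C(T) = 4*T**2 (C(T) = (2*T)*(2*T) = 4*T**2)
f(a) = 4*a**5 (f(a) = (4*(a*sqrt(a))**2)*a**2 = (4*(a**(3/2))**2)*a**2 = (4*a**3)*a**2 = 4*a**5)
(27*f(-2))*(-16) = (27*(4*(-2)**5))*(-16) = (27*(4*(-32)))*(-16) = (27*(-128))*(-16) = -3456*(-16) = 55296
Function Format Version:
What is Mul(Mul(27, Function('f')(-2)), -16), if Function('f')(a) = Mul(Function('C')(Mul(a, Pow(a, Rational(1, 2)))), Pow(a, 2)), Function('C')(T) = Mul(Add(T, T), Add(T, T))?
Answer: 55296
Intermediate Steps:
Function('C')(T) = Mul(4, Pow(T, 2)) (Function('C')(T) = Mul(Mul(2, T), Mul(2, T)) = Mul(4, Pow(T, 2)))
Function('f')(a) = Mul(4, Pow(a, 5)) (Function('f')(a) = Mul(Mul(4, Pow(Mul(a, Pow(a, Rational(1, 2))), 2)), Pow(a, 2)) = Mul(Mul(4, Pow(Pow(a, Rational(3, 2)), 2)), Pow(a, 2)) = Mul(Mul(4, Pow(a, 3)), Pow(a, 2)) = Mul(4, Pow(a, 5)))
Mul(Mul(27, Function('f')(-2)), -16) = Mul(Mul(27, Mul(4, Pow(-2, 5))), -16) = Mul(Mul(27, Mul(4, -32)), -16) = Mul(Mul(27, -128), -16) = Mul(-3456, -16) = 55296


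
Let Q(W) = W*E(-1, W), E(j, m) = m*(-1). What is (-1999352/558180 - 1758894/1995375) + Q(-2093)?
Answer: -81317954701323457/18562973625 ≈ -4.3807e+6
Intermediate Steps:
E(j, m) = -m
Q(W) = -W² (Q(W) = W*(-W) = -W²)
(-1999352/558180 - 1758894/1995375) + Q(-2093) = (-1999352/558180 - 1758894/1995375) - 1*(-2093)² = (-1999352*1/558180 - 1758894*1/1995375) - 1*4380649 = (-499838/139545 - 586298/665125) - 4380649 = -82853940832/18562973625 - 4380649 = -81317954701323457/18562973625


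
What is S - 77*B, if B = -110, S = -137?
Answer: 8333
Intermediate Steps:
S - 77*B = -137 - 77*(-110) = -137 + 8470 = 8333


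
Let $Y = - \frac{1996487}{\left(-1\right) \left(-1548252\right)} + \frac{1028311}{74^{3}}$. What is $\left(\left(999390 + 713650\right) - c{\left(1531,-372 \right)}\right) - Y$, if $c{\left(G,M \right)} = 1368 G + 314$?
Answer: $- \frac{59865955286770955}{156847217112} \approx -3.8168 \cdot 10^{5}$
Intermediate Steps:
$c{\left(G,M \right)} = 314 + 1368 G$
$Y = \frac{195765028571}{156847217112}$ ($Y = - \frac{1996487}{1548252} + \frac{1028311}{405224} = \frac{195765028571}{156847217112} \approx 1.2481$)
$\left(\left(999390 + 713650\right) - c{\left(1531,-372 \right)}\right) - Y = \left(\left(999390 + 713650\right) - \left(314 + 1368 \cdot 1531\right)\right) - \frac{195765028571}{156847217112} = \left(1713040 - \left(314 + 2094408\right)\right) - \frac{195765028571}{156847217112} = \left(1713040 - 2094722\right) - \frac{195765028571}{156847217112} = -381682 - \frac{195765028571}{156847217112} = - \frac{59865955286770955}{156847217112}$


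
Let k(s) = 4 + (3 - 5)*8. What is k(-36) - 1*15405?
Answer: -15417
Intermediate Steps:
k(s) = -12 (k(s) = 4 - 2*8 = 4 - 16 = -12)
k(-36) - 1*15405 = -12 - 1*15405 = -12 - 15405 = -15417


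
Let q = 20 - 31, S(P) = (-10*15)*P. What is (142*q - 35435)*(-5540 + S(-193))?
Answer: -866099770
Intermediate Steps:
S(P) = -150*P
q = -11
(142*q - 35435)*(-5540 + S(-193)) = (142*(-11) - 35435)*(-5540 - 150*(-193)) = (-1562 - 35435)*(-5540 + 28950) = -36997*23410 = -866099770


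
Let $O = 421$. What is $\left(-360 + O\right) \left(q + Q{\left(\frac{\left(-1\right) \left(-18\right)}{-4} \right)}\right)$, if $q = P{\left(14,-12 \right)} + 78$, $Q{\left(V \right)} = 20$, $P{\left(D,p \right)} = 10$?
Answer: $6588$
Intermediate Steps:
$q = 88$ ($q = 10 + 78 = 88$)
$\left(-360 + O\right) \left(q + Q{\left(\frac{\left(-1\right) \left(-18\right)}{-4} \right)}\right) = \left(-360 + 421\right) \left(88 + 20\right) = 61 \cdot 108 = 6588$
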